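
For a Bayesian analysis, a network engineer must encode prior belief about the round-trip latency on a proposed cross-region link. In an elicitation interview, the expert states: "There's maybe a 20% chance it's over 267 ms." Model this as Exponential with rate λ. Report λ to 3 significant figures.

λ ≈ 0.00603

P(T > 267.0) = e^(−λ·267.0) = 0.2, so λ = −ln(0.2)/267.0 = 0.00603.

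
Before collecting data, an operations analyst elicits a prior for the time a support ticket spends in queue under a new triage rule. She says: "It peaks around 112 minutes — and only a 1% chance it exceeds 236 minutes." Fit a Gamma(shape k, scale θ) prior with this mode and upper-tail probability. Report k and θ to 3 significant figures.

Gamma(k,θ) with k>1 has mode (k−1)θ, so θ = 112/(k−1).
Need P(X < 236) = 0.99 with θ tied to k this way. Start at k = 2, θ = 112: P(X<236) ≈ 0.622.
Too low — raise k to concentrate. Iterating converges to k ≈ 9.75.
Then θ = 112/(9.75−1) ≈ 12.8.

k ≈ 9.75, θ ≈ 12.8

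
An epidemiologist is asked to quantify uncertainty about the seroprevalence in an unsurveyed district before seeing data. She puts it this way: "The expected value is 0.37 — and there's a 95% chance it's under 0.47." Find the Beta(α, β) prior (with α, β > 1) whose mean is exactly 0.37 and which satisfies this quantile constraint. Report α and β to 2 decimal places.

With mean 0.37 fixed, write α = 0.37s, β = 0.63s where s = α+β.
Need P(θ < 0.47) = 0.95 under Beta(0.37s, 0.63s). Normal approximation: (q−m)/√(m(1−m)/s) ≈ z_{0.95} = 1.64, so s ≈ 0.37·0.63·(1.64)²/(0.47−0.37)² = 63.1.
At s = 63.1: P(θ<0.47) ≈ 0.947. Adjusting to match 0.95 gives s ≈ 65.12.
So α = 0.37·65.12 ≈ 24.09, β = 0.63·65.12 ≈ 41.02.

α ≈ 24.09, β ≈ 41.02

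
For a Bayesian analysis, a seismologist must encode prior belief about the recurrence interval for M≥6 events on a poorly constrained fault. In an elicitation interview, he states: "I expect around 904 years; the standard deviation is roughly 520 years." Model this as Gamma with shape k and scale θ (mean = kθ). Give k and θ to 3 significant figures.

For Gamma(k, scale θ): mean = kθ, variance = kθ², so CV = 1/√k.
CV = SD/mean = 520/904 = 0.5752, hence k = 1/CV² = 3.02.
Then θ = mean/k = 904/3.02 = 299.

k ≈ 3.02, θ ≈ 299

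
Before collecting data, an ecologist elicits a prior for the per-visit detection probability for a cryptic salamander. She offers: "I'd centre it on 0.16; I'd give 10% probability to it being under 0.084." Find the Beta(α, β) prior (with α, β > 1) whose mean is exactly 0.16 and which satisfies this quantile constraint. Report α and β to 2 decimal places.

With mean 0.16 fixed, write α = 0.16s, β = 0.84s where s = α+β.
Need P(θ < 0.084) = 0.1 under Beta(0.16s, 0.84s). Normal approximation: (q−m)/√(m(1−m)/s) ≈ z_{0.1} = -1.28, so s ≈ 0.16·0.84·(-1.28)²/(0.084−0.16)² = 38.2.
At s = 38.2: P(θ<0.084) ≈ 0.079. Adjusting to match 0.1 gives s ≈ 32.52.
So α = 0.16·32.52 ≈ 5.20, β = 0.84·32.52 ≈ 27.32.

α ≈ 5.20, β ≈ 27.32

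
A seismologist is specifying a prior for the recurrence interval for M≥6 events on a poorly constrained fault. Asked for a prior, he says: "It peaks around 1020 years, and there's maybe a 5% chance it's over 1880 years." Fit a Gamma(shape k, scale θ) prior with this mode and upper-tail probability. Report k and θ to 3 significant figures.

k ≈ 8.45, θ ≈ 137

Gamma(k,θ) with k>1 has mode (k−1)θ, so θ = 1020/(k−1).
Need P(X < 1880) = 0.95 with θ tied to k this way. Start at k = 2, θ = 1020: P(X<1880) ≈ 0.550.
Too low — raise k to concentrate. Iterating converges to k ≈ 8.45.
Then θ = 1020/(8.45−1) ≈ 137.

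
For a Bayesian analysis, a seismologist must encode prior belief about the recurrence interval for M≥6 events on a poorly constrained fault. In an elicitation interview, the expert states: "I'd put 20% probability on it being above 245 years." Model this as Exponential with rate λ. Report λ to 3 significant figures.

λ ≈ 0.00657

P(T > 245.0) = e^(−λ·245.0) = 0.2, so λ = −ln(0.2)/245.0 = 0.00657.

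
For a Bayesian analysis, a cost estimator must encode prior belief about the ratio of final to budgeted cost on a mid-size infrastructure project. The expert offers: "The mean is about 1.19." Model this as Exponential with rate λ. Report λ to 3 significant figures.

Exponential mean = 1/λ, so λ = 1/1.19 = 0.84.

λ ≈ 0.84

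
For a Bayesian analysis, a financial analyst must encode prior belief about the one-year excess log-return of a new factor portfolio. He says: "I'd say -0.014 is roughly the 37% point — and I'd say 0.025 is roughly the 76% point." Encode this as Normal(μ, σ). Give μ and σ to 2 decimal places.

The p-quantile of Normal(μ,σ) is μ + z_p·σ, with z_{0.37} = -0.3319 and z_{0.76} = 0.7063.
Eliminate σ: μ = (z₂·x₁ − z₁·x₂)/(z₂ − z₁) = (0.7063·-0.014 − (-0.3319)·0.025)/1.038 = -0.00.
Then σ = (x₂ − x₁)/(z₂ − z₁) = (0.025 − -0.014)/1.038 = 0.04.

μ = -0.00, σ = 0.04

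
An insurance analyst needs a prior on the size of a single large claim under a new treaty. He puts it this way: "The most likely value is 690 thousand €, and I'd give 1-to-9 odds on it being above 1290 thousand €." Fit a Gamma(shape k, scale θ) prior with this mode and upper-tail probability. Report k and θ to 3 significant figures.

k ≈ 5.88, θ ≈ 141

Gamma(k,θ) with k>1 has mode (k−1)θ, so θ = 690/(k−1).
Need P(X < 1290) = 0.9 with θ tied to k this way. Start at k = 2, θ = 690: P(X<1290) ≈ 0.558.
Too low — raise k to concentrate. Iterating converges to k ≈ 5.88.
Then θ = 690/(5.88−1) ≈ 141.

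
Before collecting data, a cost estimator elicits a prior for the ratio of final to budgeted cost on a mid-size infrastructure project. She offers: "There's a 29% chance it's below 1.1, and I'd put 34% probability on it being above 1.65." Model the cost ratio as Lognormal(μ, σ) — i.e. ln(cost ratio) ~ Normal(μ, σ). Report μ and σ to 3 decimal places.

μ ≈ 0.328, σ ≈ 0.420

If T ~ Lognormal(μ,σ) then ln T ~ Normal(μ,σ), so the p-quantile of ln T is μ + z_p·σ.
ln(1.1) = 0.09531 and ln(1.65) = 0.5008; z_{0.29} = -0.5534, z_{0.66} = 0.4125.
σ = (0.5008 − 0.09531)/(0.4125 − (-0.5534)) = 0.420.
μ = 0.09531 − (-0.5534)·0.420 = 0.328.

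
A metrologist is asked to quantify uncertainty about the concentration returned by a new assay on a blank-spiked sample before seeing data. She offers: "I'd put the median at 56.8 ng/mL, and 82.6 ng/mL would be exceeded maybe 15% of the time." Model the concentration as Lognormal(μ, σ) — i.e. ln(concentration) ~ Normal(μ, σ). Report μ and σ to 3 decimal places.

μ ≈ 4.040, σ ≈ 0.361

If T ~ Lognormal(μ,σ) then ln T ~ Normal(μ,σ), so the p-quantile of ln T is μ + z_p·σ.
ln(56.8) = 4.04 and ln(82.6) = 4.414; z_{0.5} = 0, z_{0.85} = 1.036.
σ = (4.414 − 4.04)/(1.036 − (0)) = 0.361.
μ = 4.04 − (0)·0.361 = 4.040.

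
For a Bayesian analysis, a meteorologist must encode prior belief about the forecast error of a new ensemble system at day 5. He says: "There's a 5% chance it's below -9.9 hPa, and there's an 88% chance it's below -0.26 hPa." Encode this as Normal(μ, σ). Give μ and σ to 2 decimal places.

μ = -4.28, σ = 3.42

For Normal(μ,σ), the p-quantile is μ + z_p·σ. Here z_{0.05} = -1.645, z_{0.88} = 1.175.
So -9.9 = μ − 1.645σ and -0.26 = μ + 1.175σ.
Subtracting: σ = (-0.26 − -9.9)/(1.175 − (-1.645)) = 3.42.
Then μ = -9.9 − (-1.645)·3.42 = -4.28.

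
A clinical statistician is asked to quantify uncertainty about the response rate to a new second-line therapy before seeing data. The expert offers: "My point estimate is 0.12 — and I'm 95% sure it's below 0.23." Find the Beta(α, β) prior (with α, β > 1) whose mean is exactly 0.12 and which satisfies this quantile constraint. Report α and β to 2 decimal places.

With mean 0.12 fixed, write α = 0.12s, β = 0.88s where s = α+β.
Need P(θ < 0.23) = 0.95 under Beta(0.12s, 0.88s). Normal approximation: (q−m)/√(m(1−m)/s) ≈ z_{0.95} = 1.64, so s ≈ 0.12·0.88·(1.64)²/(0.23−0.12)² = 23.6.
At s = 23.6: P(θ<0.23) ≈ 0.934. Adjusting to match 0.95 gives s ≈ 29.31.
So α = 0.12·29.31 ≈ 3.52, β = 0.88·29.31 ≈ 25.79.

α ≈ 3.52, β ≈ 25.79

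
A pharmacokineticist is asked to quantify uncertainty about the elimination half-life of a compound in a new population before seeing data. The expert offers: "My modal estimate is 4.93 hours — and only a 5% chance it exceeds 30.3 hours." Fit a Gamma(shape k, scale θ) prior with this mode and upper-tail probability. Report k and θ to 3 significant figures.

Gamma(k,θ) with k>1 has mode (k−1)θ, so θ = 4.93/(k−1).
Need P(X < 30.3) = 0.95 with θ tied to k this way. Start at k = 2, θ = 4.93: P(X<30.3) ≈ 0.985.
Too high — lower k to spread out. Iterating converges to k ≈ 1.69.
Then θ = 4.93/(1.69−1) ≈ 7.17.

k ≈ 1.69, θ ≈ 7.17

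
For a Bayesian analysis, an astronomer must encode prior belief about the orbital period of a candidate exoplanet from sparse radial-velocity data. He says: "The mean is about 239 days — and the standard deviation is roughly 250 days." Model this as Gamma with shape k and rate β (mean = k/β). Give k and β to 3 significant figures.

k ≈ 0.914, β ≈ 0.00382

For Gamma(k, rate β): mean = k/β, variance = k/β², so CV = 1/√k.
CV = SD/mean = 250/239 = 1.046, hence k = 1/CV² = 0.914.
Then β = k/mean = 0.914/239 = 0.00382.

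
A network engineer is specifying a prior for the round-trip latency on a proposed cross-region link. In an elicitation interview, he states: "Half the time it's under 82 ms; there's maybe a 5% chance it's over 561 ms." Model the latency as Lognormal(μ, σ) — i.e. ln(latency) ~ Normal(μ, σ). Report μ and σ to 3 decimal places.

μ ≈ 4.407, σ ≈ 1.169

If T ~ Lognormal(μ,σ) then ln T ~ Normal(μ,σ), so the p-quantile of ln T is μ + z_p·σ.
ln(82) = 4.407 and ln(561) = 6.33; z_{0.5} = 0, z_{0.95} = 1.645.
σ = (6.33 − 4.407)/(1.645 − (0)) = 1.169.
μ = 4.407 − (0)·1.169 = 4.407.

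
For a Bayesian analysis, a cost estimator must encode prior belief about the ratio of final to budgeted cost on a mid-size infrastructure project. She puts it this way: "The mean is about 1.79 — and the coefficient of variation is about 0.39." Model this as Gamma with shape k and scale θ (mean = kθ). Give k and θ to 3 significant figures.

k ≈ 6.57, θ ≈ 0.272

For Gamma(k, scale θ): mean = kθ, variance = kθ², so CV = 1/√k.
CV = 0.39, hence k = 1/CV² = 6.57.
Then θ = mean/k = 1.79/6.57 = 0.272.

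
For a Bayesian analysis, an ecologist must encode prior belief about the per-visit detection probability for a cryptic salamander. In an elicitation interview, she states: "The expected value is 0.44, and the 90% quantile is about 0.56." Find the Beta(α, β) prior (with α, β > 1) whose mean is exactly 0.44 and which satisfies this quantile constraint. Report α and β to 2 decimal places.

With mean 0.44 fixed, write α = 0.44s, β = 0.56s where s = α+β.
Need P(θ < 0.56) = 0.9 under Beta(0.44s, 0.56s). Normal approximation: (q−m)/√(m(1−m)/s) ≈ z_{0.9} = 1.28, so s ≈ 0.44·0.56·(1.28)²/(0.56−0.44)² = 28.1.
At s = 28.1: P(θ<0.56) ≈ 0.900. Adjusting to match 0.9 gives s ≈ 28.20.
So α = 0.44·28.20 ≈ 12.41, β = 0.56·28.20 ≈ 15.79.

α ≈ 12.41, β ≈ 15.79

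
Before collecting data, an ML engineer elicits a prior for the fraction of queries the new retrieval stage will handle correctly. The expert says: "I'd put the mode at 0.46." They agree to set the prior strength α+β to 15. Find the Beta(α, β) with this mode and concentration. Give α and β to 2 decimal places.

α = 6.98, β = 8.02

For α,β > 1 the Beta mode is (α−1)/(α+β−2). With α+β = 15, the mode is (α−1)/13.
Set (α−1)/13 = 0.46 → α = 1 + 0.46·13 = 6.98.
β = 15 − α = 8.02.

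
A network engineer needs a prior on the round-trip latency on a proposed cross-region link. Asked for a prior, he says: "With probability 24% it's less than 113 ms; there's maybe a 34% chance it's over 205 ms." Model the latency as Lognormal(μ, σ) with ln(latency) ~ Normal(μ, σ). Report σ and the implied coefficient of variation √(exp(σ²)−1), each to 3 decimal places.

If T ~ Lognormal(μ,σ) then ln T ~ Normal(μ,σ), so the p-quantile of ln T is μ + z_p·σ.
ln(113) = 4.727 and ln(205) = 5.323; z_{0.24} = -0.7063, z_{0.66} = 0.4125.
σ = (5.323 − 4.727)/(0.4125 − (-0.7063)) = 0.532.
μ = 4.727 − (-0.7063)·0.532 = 5.103.
CV = √(exp(σ²)−1) = √(exp(0.2834)−1) = 0.572.

σ ≈ 0.532, CV ≈ 0.572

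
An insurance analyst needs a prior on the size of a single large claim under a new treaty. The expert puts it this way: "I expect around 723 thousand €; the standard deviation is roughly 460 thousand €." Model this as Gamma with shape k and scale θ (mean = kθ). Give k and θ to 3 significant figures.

k ≈ 2.47, θ ≈ 293

For Gamma(k, scale θ): mean = kθ, variance = kθ², so CV = 1/√k.
CV = SD/mean = 460/723 = 0.6362, hence k = 1/CV² = 2.47.
Then θ = mean/k = 723/2.47 = 293.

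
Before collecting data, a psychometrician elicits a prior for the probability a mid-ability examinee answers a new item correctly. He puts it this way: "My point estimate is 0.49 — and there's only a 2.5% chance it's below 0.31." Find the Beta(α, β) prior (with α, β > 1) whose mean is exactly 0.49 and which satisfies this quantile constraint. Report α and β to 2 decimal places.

α ≈ 13.69, β ≈ 14.24

With mean 0.49 fixed, write α = 0.49s, β = 0.51s where s = α+β.
Need P(θ < 0.31) = 0.025 under Beta(0.49s, 0.51s). Normal approximation: (q−m)/√(m(1−m)/s) ≈ z_{0.025} = -1.96, so s ≈ 0.49·0.51·(-1.96)²/(0.31−0.49)² = 29.6.
At s = 29.6: P(θ<0.31) ≈ 0.022. Adjusting to match 0.025 gives s ≈ 27.93.
So α = 0.49·27.93 ≈ 13.69, β = 0.51·27.93 ≈ 14.24.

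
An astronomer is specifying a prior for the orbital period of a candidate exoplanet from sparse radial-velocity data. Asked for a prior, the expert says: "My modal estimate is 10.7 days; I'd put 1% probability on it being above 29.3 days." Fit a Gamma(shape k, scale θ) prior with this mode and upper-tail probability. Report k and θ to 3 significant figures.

k ≈ 5.53, θ ≈ 2.36

Gamma(k,θ) with k>1 has mode (k−1)θ, so θ = 10.7/(k−1).
Need P(X < 29.3) = 0.99 with θ tied to k this way. Start at k = 2, θ = 10.7: P(X<29.3) ≈ 0.758.
Too low — raise k to concentrate. Iterating converges to k ≈ 5.53.
Then θ = 10.7/(5.53−1) ≈ 2.36.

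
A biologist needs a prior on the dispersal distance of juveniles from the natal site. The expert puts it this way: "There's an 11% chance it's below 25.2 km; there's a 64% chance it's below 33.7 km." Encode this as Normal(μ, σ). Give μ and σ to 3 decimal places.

μ = 31.778, σ = 5.363

For Normal(μ,σ), the p-quantile is μ + z_p·σ. Here z_{0.11} = -1.227, z_{0.64} = 0.3585.
So 25.2 = μ − 1.227σ and 33.7 = μ + 0.3585σ.
Subtracting: σ = (33.7 − 25.2)/(0.3585 − (-1.227)) = 5.363.
Then μ = 25.2 − (-1.227)·5.363 = 31.778.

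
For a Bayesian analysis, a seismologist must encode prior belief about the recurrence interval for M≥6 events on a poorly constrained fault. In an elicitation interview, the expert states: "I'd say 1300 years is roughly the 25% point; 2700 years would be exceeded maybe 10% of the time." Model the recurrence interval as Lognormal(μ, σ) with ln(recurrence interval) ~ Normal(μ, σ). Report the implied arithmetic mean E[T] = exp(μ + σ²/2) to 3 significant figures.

E[T] ≈ 1790 years

If T ~ Lognormal(μ,σ) then ln T ~ Normal(μ,σ), so the p-quantile of ln T is μ + z_p·σ.
ln(1300) = 7.17 and ln(2700) = 7.901; z_{0.25} = -0.6745, z_{0.9} = 1.282.
σ = (7.901 − 7.17)/(1.282 − (-0.6745)) = 0.374.
μ = 7.17 − (-0.6745)·0.374 = 7.422.
E[T] = exp(μ + σ²/2) = exp(7.422 + 0.0698) = 1790 years.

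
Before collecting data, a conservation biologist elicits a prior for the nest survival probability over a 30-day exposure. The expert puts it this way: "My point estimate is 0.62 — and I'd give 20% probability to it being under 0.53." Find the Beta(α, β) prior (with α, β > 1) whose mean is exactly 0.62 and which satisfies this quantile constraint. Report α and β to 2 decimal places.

With mean 0.62 fixed, write α = 0.62s, β = 0.38s where s = α+β.
Need P(θ < 0.53) = 0.2 under Beta(0.62s, 0.38s). Normal approximation: (q−m)/√(m(1−m)/s) ≈ z_{0.2} = -0.842, so s ≈ 0.62·0.38·(-0.842)²/(0.53−0.62)² = 20.6.
At s = 20.6: P(θ<0.53) ≈ 0.198. Adjusting to match 0.2 gives s ≈ 20.17.
So α = 0.62·20.17 ≈ 12.50, β = 0.38·20.17 ≈ 7.66.

α ≈ 12.50, β ≈ 7.66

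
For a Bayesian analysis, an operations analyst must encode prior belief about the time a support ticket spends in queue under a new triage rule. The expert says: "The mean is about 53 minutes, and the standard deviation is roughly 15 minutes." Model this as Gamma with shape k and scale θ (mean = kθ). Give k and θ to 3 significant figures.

For Gamma(k, scale θ): mean = kθ, variance = kθ², so CV = 1/√k.
CV = SD/mean = 15/53 = 0.283, hence k = 1/CV² = 12.5.
Then θ = mean/k = 53/12.5 = 4.25.

k ≈ 12.5, θ ≈ 4.25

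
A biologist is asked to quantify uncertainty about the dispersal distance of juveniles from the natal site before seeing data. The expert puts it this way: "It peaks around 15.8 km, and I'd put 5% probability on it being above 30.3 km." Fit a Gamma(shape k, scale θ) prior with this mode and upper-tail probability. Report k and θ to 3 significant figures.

Gamma(k,θ) with k>1 has mode (k−1)θ, so θ = 15.8/(k−1).
Need P(X < 30.3) = 0.95 with θ tied to k this way. Start at k = 2, θ = 15.8: P(X<30.3) ≈ 0.571.
Too low — raise k to concentrate. Iterating converges to k ≈ 7.55.
Then θ = 15.8/(7.55−1) ≈ 2.41.

k ≈ 7.55, θ ≈ 2.41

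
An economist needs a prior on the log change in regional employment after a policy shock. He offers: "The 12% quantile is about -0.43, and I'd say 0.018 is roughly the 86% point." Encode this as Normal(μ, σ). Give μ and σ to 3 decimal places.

For Normal(μ,σ), the p-quantile is μ + z_p·σ. Here z_{0.12} = -1.175, z_{0.86} = 1.08.
So -0.43 = μ − 1.175σ and 0.018 = μ + 1.08σ.
Subtracting: σ = (0.018 − -0.43)/(1.08 − (-1.175)) = 0.199.
Then μ = -0.43 − (-1.175)·0.199 = -0.197.

μ = -0.197, σ = 0.199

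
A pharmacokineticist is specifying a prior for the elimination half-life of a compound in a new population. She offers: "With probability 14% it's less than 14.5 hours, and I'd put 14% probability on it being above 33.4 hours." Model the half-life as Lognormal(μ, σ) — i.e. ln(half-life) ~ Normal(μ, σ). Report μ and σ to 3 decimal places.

If T ~ Lognormal(μ,σ) then ln T ~ Normal(μ,σ), so the p-quantile of ln T is μ + z_p·σ.
ln(14.5) = 2.674 and ln(33.4) = 3.509; z_{0.14} = -1.08, z_{0.86} = 1.08.
σ = (3.509 − 2.674)/(1.08 − (-1.08)) = 0.386.
μ = 2.674 − (-1.08)·0.386 = 3.091.

μ ≈ 3.091, σ ≈ 0.386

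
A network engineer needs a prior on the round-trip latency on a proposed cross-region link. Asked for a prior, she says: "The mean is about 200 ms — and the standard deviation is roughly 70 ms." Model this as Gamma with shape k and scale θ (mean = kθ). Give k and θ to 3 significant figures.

k ≈ 8.16, θ ≈ 24.5

For Gamma(k, scale θ): mean = kθ, variance = kθ², so CV = 1/√k.
CV = SD/mean = 70/200 = 0.35, hence k = 1/CV² = 8.16.
Then θ = mean/k = 200/8.16 = 24.5.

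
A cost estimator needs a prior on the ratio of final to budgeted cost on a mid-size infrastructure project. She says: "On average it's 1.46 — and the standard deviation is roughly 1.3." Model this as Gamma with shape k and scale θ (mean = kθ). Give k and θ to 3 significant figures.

k ≈ 1.26, θ ≈ 1.16

For Gamma(k, scale θ): mean = kθ, variance = kθ², so CV = 1/√k.
CV = SD/mean = 1.3/1.46 = 0.8904, hence k = 1/CV² = 1.26.
Then θ = mean/k = 1.46/1.26 = 1.16.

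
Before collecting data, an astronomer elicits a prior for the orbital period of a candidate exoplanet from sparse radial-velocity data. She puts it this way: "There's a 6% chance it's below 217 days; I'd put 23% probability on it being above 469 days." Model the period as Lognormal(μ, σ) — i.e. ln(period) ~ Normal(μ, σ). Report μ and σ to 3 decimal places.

If T ~ Lognormal(μ,σ) then ln T ~ Normal(μ,σ), so the p-quantile of ln T is μ + z_p·σ.
ln(217) = 5.38 and ln(469) = 6.151; z_{0.06} = -1.555, z_{0.77} = 0.7388.
σ = (6.151 − 5.38)/(0.7388 − (-1.555)) = 0.336.
μ = 5.38 − (-1.555)·0.336 = 5.902.

μ ≈ 5.902, σ ≈ 0.336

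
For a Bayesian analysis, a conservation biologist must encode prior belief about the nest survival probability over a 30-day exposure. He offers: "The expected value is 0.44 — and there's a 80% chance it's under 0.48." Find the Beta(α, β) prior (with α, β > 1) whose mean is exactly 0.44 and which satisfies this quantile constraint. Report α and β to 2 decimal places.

α ≈ 47.80, β ≈ 60.83

With mean 0.44 fixed, write α = 0.44s, β = 0.56s where s = α+β.
Need P(θ < 0.48) = 0.8 under Beta(0.44s, 0.56s). Normal approximation: (q−m)/√(m(1−m)/s) ≈ z_{0.8} = 0.842, so s ≈ 0.44·0.56·(0.842)²/(0.48−0.44)² = 109.1.
At s = 109.1: P(θ<0.48) ≈ 0.800. Adjusting to match 0.8 gives s ≈ 108.63.
So α = 0.44·108.63 ≈ 47.80, β = 0.56·108.63 ≈ 60.83.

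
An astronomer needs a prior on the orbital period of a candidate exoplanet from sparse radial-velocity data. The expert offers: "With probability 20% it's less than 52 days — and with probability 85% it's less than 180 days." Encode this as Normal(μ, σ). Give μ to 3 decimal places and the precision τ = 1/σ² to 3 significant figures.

μ = 109.361, τ = 0.000215

For Normal(μ,σ), the p-quantile is μ + z_p·σ. Here z_{0.2} = -0.8416, z_{0.85} = 1.036.
So 52 = μ − 0.8416σ and 180 = μ + 1.036σ.
Subtracting: σ = (180 − 52)/(1.036 − (-0.8416)) = 68.156.
Then μ = 52 − (-0.8416)·68.156 = 109.361.
Precision τ = 1/σ² = 1/68.16² = 0.000215.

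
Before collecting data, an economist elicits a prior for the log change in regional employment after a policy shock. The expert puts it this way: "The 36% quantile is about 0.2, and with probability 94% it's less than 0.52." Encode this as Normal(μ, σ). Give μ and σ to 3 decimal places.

The p-quantile of Normal(μ,σ) is μ + z_p·σ, with z_{0.36} = -0.3585 and z_{0.94} = 1.555.
Eliminate σ: μ = (z₂·x₁ − z₁·x₂)/(z₂ − z₁) = (1.555·0.2 − (-0.3585)·0.52)/1.913 = 0.260.
Then σ = (x₂ − x₁)/(z₂ − z₁) = (0.52 − 0.2)/1.913 = 0.167.

μ = 0.260, σ = 0.167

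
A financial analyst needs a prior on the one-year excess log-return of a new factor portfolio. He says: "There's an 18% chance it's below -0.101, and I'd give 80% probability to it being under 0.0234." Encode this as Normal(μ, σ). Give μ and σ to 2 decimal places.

μ = -0.04, σ = 0.07

For Normal(μ,σ), the p-quantile is μ + z_p·σ. Here z_{0.18} = -0.9154, z_{0.8} = 0.8416.
So -0.101 = μ − 0.9154σ and 0.0234 = μ + 0.8416σ.
Subtracting: σ = (0.0234 − -0.101)/(0.8416 − (-0.9154)) = 0.07.
Then μ = -0.101 − (-0.9154)·0.07 = -0.04.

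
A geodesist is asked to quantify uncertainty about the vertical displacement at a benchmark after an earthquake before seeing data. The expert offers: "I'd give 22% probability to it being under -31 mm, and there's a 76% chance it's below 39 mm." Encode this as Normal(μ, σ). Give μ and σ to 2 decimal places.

For Normal(μ,σ), the p-quantile is μ + z_p·σ. Here z_{0.22} = -0.7722, z_{0.76} = 0.7063.
So -31 = μ − 0.7722σ and 39 = μ + 0.7063σ.
Subtracting: σ = (39 − -31)/(0.7063 − (-0.7722)) = 47.35.
Then μ = -31 − (-0.7722)·47.35 = 5.56.

μ = 5.56, σ = 47.35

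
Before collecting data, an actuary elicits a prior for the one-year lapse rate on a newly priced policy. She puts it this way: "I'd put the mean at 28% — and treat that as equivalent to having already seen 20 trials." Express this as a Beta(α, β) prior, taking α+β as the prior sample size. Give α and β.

Under the effective-sample-size interpretation, Beta(α, β) has prior mean α/(α+β) and prior sample size α+β.
So α+β = 20 and α/(α+β) = 0.28, giving α = 0.28·20 = 5.6 and β = 20 − 5.6 = 14.4.

α = 5.6, β = 14.4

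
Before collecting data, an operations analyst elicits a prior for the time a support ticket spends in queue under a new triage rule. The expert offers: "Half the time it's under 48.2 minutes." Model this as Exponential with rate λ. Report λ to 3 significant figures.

λ ≈ 0.0144

Exponential median = ln 2 / λ, so λ = ln 2 / 48.2 = 0.0144.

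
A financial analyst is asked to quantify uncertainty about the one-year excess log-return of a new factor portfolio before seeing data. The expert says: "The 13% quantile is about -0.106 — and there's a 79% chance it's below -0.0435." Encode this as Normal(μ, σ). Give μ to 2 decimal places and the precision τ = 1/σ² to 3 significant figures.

The p-quantile of Normal(μ,σ) is μ + z_p·σ, with z_{0.13} = -1.126 and z_{0.79} = 0.8064.
Eliminate σ: μ = (z₂·x₁ − z₁·x₂)/(z₂ − z₁) = (0.8064·-0.106 − (-1.126)·-0.0435)/1.933 = -0.07.
Then σ = (x₂ − x₁)/(z₂ − z₁) = (-0.0435 − -0.106)/1.933 = 0.03.
Precision τ = 1/σ² = 1/0.03234² = 956.

μ = -0.07, τ = 956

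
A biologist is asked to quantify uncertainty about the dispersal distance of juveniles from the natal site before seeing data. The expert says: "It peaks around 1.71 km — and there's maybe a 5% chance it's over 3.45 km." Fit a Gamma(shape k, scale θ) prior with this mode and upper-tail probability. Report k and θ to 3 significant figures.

Gamma(k,θ) with k>1 has mode (k−1)θ, so θ = 1.71/(k−1).
Need P(X < 3.45) = 0.95 with θ tied to k this way. Start at k = 2, θ = 1.71: P(X<3.45) ≈ 0.599.
Too low — raise k to concentrate. Iterating converges to k ≈ 6.62.
Then θ = 1.71/(6.62−1) ≈ 0.304.

k ≈ 6.62, θ ≈ 0.304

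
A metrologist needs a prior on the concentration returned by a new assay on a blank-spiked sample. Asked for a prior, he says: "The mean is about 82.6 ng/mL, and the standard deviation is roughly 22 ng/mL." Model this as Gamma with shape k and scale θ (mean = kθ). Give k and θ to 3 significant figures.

k ≈ 14.1, θ ≈ 5.86

For Gamma(k, scale θ): mean = kθ, variance = kθ², so CV = 1/√k.
CV = SD/mean = 22/82.6 = 0.2663, hence k = 1/CV² = 14.1.
Then θ = mean/k = 82.6/14.1 = 5.86.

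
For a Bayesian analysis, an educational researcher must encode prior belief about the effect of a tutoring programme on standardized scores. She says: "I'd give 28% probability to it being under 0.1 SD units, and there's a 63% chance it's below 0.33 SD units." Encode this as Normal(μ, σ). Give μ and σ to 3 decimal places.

μ = 0.247, σ = 0.251

The p-quantile of Normal(μ,σ) is μ + z_p·σ, with z_{0.28} = -0.5828 and z_{0.63} = 0.3319.
Eliminate σ: μ = (z₂·x₁ − z₁·x₂)/(z₂ − z₁) = (0.3319·0.1 − (-0.5828)·0.33)/0.9147 = 0.247.
Then σ = (x₂ − x₁)/(z₂ − z₁) = (0.33 − 0.1)/0.9147 = 0.251.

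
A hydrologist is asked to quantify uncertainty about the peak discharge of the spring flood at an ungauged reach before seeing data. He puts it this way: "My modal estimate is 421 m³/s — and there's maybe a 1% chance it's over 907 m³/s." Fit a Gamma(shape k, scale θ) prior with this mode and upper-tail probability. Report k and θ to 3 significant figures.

Gamma(k,θ) with k>1 has mode (k−1)θ, so θ = 421/(k−1).
Need P(X < 907) = 0.99 with θ tied to k this way. Start at k = 2, θ = 421: P(X<907) ≈ 0.634.
Too low — raise k to concentrate. Iterating converges to k ≈ 9.22.
Then θ = 421/(9.22−1) ≈ 51.2.

k ≈ 9.22, θ ≈ 51.2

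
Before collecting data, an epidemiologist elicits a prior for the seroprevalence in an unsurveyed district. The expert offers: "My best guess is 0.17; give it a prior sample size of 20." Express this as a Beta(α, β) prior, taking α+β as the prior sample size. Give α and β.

Under the effective-sample-size interpretation, Beta(α, β) has prior mean α/(α+β) and prior sample size α+β.
So α+β = 20 and α/(α+β) = 0.17, giving α = 0.17·20 = 3.4 and β = 20 − 3.4 = 16.6.

α = 3.4, β = 16.6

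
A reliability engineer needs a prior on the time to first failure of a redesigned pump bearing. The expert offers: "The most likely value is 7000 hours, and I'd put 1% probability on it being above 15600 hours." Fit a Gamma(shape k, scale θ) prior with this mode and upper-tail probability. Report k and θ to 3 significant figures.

Gamma(k,θ) with k>1 has mode (k−1)θ, so θ = 7000/(k−1).
Need P(X < 15600) = 0.99 with θ tied to k this way. Start at k = 2, θ = 7000: P(X<15600) ≈ 0.652.
Too low — raise k to concentrate. Iterating converges to k ≈ 8.49.
Then θ = 7000/(8.49−1) ≈ 935.

k ≈ 8.49, θ ≈ 935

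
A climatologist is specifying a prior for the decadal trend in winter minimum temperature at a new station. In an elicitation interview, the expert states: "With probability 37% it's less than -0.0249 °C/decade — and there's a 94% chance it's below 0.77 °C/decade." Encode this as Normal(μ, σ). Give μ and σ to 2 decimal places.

μ = 0.11, σ = 0.42

The p-quantile of Normal(μ,σ) is μ + z_p·σ, with z_{0.37} = -0.3319 and z_{0.94} = 1.555.
Eliminate σ: μ = (z₂·x₁ − z₁·x₂)/(z₂ − z₁) = (1.555·-0.0249 − (-0.3319)·0.77)/1.887 = 0.11.
Then σ = (x₂ − x₁)/(z₂ − z₁) = (0.77 − -0.0249)/1.887 = 0.42.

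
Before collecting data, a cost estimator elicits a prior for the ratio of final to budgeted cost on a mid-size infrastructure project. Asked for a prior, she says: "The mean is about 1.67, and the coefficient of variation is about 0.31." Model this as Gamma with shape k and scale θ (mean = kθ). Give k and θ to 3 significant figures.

For Gamma(k, scale θ): mean = kθ, variance = kθ², so CV = 1/√k.
CV = 0.31, hence k = 1/CV² = 10.4.
Then θ = mean/k = 1.67/10.4 = 0.16.

k ≈ 10.4, θ ≈ 0.16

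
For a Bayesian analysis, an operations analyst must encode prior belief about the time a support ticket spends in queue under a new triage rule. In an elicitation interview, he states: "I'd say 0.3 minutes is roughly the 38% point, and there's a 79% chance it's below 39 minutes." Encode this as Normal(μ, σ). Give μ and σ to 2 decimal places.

μ = 10.93, σ = 34.81

The p-quantile of Normal(μ,σ) is μ + z_p·σ, with z_{0.38} = -0.3055 and z_{0.79} = 0.8064.
Eliminate σ: μ = (z₂·x₁ − z₁·x₂)/(z₂ − z₁) = (0.8064·0.3 − (-0.3055)·39)/1.112 = 10.93.
Then σ = (x₂ − x₁)/(z₂ − z₁) = (39 − 0.3)/1.112 = 34.81.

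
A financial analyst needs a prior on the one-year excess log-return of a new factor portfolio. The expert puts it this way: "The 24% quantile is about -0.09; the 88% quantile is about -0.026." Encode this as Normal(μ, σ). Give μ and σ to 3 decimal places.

μ = -0.066, σ = 0.034

For Normal(μ,σ), the p-quantile is μ + z_p·σ. Here z_{0.24} = -0.7063, z_{0.88} = 1.175.
So -0.09 = μ − 0.7063σ and -0.026 = μ + 1.175σ.
Subtracting: σ = (-0.026 − -0.09)/(1.175 − (-0.7063)) = 0.034.
Then μ = -0.09 − (-0.7063)·0.034 = -0.066.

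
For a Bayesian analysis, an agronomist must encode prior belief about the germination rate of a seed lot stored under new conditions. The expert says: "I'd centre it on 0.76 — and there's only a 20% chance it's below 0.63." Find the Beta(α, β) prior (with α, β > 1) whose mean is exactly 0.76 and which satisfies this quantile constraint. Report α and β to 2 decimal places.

α ≈ 4.96, β ≈ 1.57

With mean 0.76 fixed, write α = 0.76s, β = 0.24s where s = α+β.
Need P(θ < 0.63) = 0.2 under Beta(0.76s, 0.24s). Normal approximation: (q−m)/√(m(1−m)/s) ≈ z_{0.2} = -0.842, so s ≈ 0.76·0.24·(-0.842)²/(0.63−0.76)² = 7.6.
At s = 7.6: P(θ<0.63) ≈ 0.187. Adjusting to match 0.2 gives s ≈ 6.52.
So α = 0.76·6.52 ≈ 4.96, β = 0.24·6.52 ≈ 1.57.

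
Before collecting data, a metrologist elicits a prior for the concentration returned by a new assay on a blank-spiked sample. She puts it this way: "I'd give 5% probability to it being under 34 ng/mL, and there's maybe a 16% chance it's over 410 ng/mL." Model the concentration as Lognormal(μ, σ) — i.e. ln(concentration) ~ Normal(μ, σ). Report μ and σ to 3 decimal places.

If T ~ Lognormal(μ,σ) then ln T ~ Normal(μ,σ), so the p-quantile of ln T is μ + z_p·σ.
ln(34) = 3.526 and ln(410) = 6.016; z_{0.05} = -1.645, z_{0.84} = 0.9945.
σ = (6.016 − 3.526)/(0.9945 − (-1.645)) = 0.943.
μ = 3.526 − (-1.645)·0.943 = 5.078.

μ ≈ 5.078, σ ≈ 0.943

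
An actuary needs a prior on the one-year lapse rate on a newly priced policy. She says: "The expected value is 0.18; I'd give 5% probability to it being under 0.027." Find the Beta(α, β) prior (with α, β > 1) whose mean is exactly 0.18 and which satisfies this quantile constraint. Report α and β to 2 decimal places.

α ≈ 1.60, β ≈ 7.27

With mean 0.18 fixed, write α = 0.18s, β = 0.82s where s = α+β.
Need P(θ < 0.027) = 0.05 under Beta(0.18s, 0.82s). Normal approximation: (q−m)/√(m(1−m)/s) ≈ z_{0.05} = -1.64, so s ≈ 0.18·0.82·(-1.64)²/(0.027−0.18)² = 17.1.
At s = 17.1: P(θ<0.027) ≈ 0.007. Adjusting to match 0.05 gives s ≈ 8.87.
So α = 0.18·8.87 ≈ 1.60, β = 0.82·8.87 ≈ 7.27.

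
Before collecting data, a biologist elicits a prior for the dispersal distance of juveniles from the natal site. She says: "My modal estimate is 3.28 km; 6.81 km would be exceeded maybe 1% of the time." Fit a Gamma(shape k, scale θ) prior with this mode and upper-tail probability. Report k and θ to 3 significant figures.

k ≈ 10.1, θ ≈ 0.359

Gamma(k,θ) with k>1 has mode (k−1)θ, so θ = 3.28/(k−1).
Need P(X < 6.81) = 0.99 with θ tied to k this way. Start at k = 2, θ = 3.28: P(X<6.81) ≈ 0.614.
Too low — raise k to concentrate. Iterating converges to k ≈ 10.1.
Then θ = 3.28/(10.1−1) ≈ 0.359.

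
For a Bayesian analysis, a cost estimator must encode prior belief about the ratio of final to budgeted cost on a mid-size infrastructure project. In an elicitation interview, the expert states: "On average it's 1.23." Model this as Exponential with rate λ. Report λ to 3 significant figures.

Exponential mean = 1/λ, so λ = 1/1.23 = 0.813.

λ ≈ 0.813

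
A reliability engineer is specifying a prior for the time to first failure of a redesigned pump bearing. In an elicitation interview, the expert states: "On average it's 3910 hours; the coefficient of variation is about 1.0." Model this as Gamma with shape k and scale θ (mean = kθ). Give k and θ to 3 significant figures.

For Gamma(k, scale θ): mean = kθ, variance = kθ², so CV = 1/√k.
CV = 1.0, hence k = 1/CV² = 1.
Then θ = mean/k = 3910/1 = 3910.

k ≈ 1, θ ≈ 3910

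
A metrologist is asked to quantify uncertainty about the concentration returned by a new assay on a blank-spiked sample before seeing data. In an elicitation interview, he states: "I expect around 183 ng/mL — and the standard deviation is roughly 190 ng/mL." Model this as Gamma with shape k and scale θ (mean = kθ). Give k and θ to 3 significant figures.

For Gamma(k, scale θ): mean = kθ, variance = kθ², so CV = 1/√k.
CV = SD/mean = 190/183 = 1.038, hence k = 1/CV² = 0.928.
Then θ = mean/k = 183/0.928 = 197.

k ≈ 0.928, θ ≈ 197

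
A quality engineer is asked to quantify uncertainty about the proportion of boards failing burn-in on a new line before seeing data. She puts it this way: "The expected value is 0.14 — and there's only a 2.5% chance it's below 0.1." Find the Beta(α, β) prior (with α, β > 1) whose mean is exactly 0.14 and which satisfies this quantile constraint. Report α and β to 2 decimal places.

With mean 0.14 fixed, write α = 0.14s, β = 0.86s where s = α+β.
Need P(θ < 0.1) = 0.025 under Beta(0.14s, 0.86s). Normal approximation: (q−m)/√(m(1−m)/s) ≈ z_{0.025} = -1.96, so s ≈ 0.14·0.86·(-1.96)²/(0.1−0.14)² = 289.1.
At s = 289.1: P(θ<0.1) ≈ 0.018. Adjusting to match 0.025 gives s ≈ 251.37.
So α = 0.14·251.37 ≈ 35.19, β = 0.86·251.37 ≈ 216.18.

α ≈ 35.19, β ≈ 216.18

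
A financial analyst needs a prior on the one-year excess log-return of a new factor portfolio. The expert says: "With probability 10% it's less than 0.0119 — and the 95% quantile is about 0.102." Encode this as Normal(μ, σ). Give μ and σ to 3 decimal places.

μ = 0.051, σ = 0.031

The p-quantile of Normal(μ,σ) is μ + z_p·σ, with z_{0.1} = -1.282 and z_{0.95} = 1.645.
Eliminate σ: μ = (z₂·x₁ − z₁·x₂)/(z₂ − z₁) = (1.645·0.0119 − (-1.282)·0.102)/2.926 = 0.051.
Then σ = (x₂ − x₁)/(z₂ − z₁) = (0.102 − 0.0119)/2.926 = 0.031.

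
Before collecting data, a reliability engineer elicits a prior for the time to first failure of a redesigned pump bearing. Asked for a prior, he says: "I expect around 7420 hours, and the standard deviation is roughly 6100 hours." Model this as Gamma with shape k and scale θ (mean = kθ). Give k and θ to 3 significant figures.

For Gamma(k, scale θ): mean = kθ, variance = kθ², so CV = 1/√k.
CV = SD/mean = 6100/7420 = 0.8221, hence k = 1/CV² = 1.48.
Then θ = mean/k = 7420/1.48 = 5010.

k ≈ 1.48, θ ≈ 5010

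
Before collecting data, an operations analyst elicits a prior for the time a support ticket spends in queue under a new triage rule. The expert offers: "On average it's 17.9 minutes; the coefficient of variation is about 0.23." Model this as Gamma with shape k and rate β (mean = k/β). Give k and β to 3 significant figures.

For Gamma(k, rate β): mean = k/β, variance = k/β², so CV = 1/√k.
CV = 0.23, hence k = 1/CV² = 18.9.
Then β = k/mean = 18.9/17.9 = 1.06.

k ≈ 18.9, β ≈ 1.06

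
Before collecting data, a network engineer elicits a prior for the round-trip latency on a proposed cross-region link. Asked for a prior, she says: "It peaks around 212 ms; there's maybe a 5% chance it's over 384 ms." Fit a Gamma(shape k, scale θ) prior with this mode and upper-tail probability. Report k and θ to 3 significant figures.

k ≈ 8.89, θ ≈ 26.9

Gamma(k,θ) with k>1 has mode (k−1)θ, so θ = 212/(k−1).
Need P(X < 384) = 0.95 with θ tied to k this way. Start at k = 2, θ = 212: P(X<384) ≈ 0.541.
Too low — raise k to concentrate. Iterating converges to k ≈ 8.89.
Then θ = 212/(8.89−1) ≈ 26.9.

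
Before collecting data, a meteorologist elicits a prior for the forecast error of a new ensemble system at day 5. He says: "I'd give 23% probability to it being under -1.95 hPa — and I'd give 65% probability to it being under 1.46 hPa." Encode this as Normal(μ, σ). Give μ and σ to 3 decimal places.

For Normal(μ,σ), the p-quantile is μ + z_p·σ. Here z_{0.23} = -0.7388, z_{0.65} = 0.3853.
So -1.95 = μ − 0.7388σ and 1.46 = μ + 0.3853σ.
Subtracting: σ = (1.46 − -1.95)/(0.3853 − (-0.7388)) = 3.033.
Then μ = -1.95 − (-0.7388)·3.033 = 0.291.

μ = 0.291, σ = 3.033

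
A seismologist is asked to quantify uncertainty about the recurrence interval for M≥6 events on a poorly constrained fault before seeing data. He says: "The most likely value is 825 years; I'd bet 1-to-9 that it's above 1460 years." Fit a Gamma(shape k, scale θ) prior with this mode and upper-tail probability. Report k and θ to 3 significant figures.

k ≈ 6.83, θ ≈ 141

Gamma(k,θ) with k>1 has mode (k−1)θ, so θ = 825/(k−1).
Need P(X < 1460) = 0.9 with θ tied to k this way. Start at k = 2, θ = 825: P(X<1460) ≈ 0.528.
Too low — raise k to concentrate. Iterating converges to k ≈ 6.83.
Then θ = 825/(6.83−1) ≈ 141.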